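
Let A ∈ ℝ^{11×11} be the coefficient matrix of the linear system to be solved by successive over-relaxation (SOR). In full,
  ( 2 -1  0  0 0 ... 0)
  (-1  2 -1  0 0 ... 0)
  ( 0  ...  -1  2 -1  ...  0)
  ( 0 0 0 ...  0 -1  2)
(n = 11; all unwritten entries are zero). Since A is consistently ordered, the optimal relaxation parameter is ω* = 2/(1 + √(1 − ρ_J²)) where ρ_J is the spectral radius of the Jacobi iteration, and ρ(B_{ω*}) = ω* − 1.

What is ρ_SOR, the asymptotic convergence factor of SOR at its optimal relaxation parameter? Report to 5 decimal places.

ρ_SOR = 0.58879

B_J for the 11×11 system has eigenvalues cos(kπ/12); ρ_J = cos(π/12) = 0.96593.
√(1 − cos²(π/12)) = sin(π/12) ≈ 0.258819.
ω* = 2/(1+0.258819) = 1.58879
ρ(B_{ω*}) = ω*−1 = 0.58879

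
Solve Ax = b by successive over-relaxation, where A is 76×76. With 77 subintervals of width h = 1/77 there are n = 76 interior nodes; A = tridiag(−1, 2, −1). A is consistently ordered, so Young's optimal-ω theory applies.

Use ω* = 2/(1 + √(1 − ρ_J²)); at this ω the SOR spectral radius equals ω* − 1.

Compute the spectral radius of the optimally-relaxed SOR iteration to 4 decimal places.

ρ_SOR = 0.9216

ρ_J = max_k |cos(kπ/77)| = cos(π/77) = 0.9992
1 − cos²(π/77) = sin²(π/77) ⇒ √(1−ρ_J²) = sin(π/77) = 0.04079.
Then 2/(1+√(1−ρ_J²)) = 2/(1+0.04079); ω* = 2/1.04079 = 1.9216.
ρ_SOR = ω* − 1 ≈ 0.9216.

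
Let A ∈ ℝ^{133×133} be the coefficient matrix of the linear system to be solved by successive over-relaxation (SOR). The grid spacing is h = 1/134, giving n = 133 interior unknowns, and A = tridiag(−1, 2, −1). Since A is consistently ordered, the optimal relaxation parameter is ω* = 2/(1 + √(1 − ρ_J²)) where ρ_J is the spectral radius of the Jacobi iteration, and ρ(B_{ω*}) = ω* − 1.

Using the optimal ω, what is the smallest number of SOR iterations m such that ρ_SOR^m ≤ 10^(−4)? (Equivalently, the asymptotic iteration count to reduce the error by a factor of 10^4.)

m = 197

n=133: λ(B_J) = 1 − λ(A)/2 = cos(kπ/134); k=1 gives ρ_J = 0.9997252.
√(1−ρ_J²) simplifies to sin(π/134) = 0.0234426.
ω* = 2/(1+0.0234426) = 1.9541887
and ρ(B_{ω*}) = 1.9541887 − 1 = 0.9541887.
Need (0.9541887)^m ≤ 10^(−4): m ≥ 4·ln10/|ln 0.9541887| = 9.21034/0.0468938 = 196.408 ⇒ m = 197.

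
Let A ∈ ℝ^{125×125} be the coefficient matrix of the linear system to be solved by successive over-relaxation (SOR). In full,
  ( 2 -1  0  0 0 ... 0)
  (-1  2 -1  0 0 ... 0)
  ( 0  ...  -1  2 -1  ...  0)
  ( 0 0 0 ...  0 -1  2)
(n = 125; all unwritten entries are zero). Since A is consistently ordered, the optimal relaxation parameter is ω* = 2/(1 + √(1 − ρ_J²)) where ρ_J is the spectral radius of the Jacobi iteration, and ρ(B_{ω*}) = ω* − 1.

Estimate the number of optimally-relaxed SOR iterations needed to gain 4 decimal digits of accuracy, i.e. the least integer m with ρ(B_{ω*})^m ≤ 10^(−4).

m = 185

n=125: λ(B_J) = 1 − λ(A)/2 = cos(kπ/126); k=1 gives ρ_J = 0.9996892.
1 − cos²(π/126) = sin²(π/126) ⇒ √(1−ρ_J²) = sin(π/126) = 0.0249307.
ω* = 2/(1 + 0.0249307) = 2/1.0249307 = 1.9513514.
and ρ(B_{ω*}) = 1.9513514 − 1 = 0.9513514.
Need (0.9513514)^m ≤ 10^(−4): m ≥ 4·ln10/|ln 0.9513514| = 9.21034/0.0498718 = 184.680 ⇒ m = 185.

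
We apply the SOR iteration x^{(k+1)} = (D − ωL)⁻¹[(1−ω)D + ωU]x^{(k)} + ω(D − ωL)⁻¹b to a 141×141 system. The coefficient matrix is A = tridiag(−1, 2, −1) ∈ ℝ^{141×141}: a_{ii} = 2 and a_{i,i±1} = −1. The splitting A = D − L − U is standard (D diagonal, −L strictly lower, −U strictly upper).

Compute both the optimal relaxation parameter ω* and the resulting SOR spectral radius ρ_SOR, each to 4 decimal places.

ω* = 1.9567, ρ_SOR = 0.9567

[ρ_J] n=141: ρ(B_J) = cos(π/(n+1)) = cos(π/142) = 0.9998.
1 − cos²(π/142) = sin²(π/142) ⇒ √(1−ρ_J²) = sin(π/142) = 0.02212.
Young: ω* = 2/(1+√(1−ρ_J²)) = 2/(1+0.02212) = 2/1.02212 = 1.9567.
Hence ρ(B_{ω*}) = 1.9567 − 1 = 0.9567.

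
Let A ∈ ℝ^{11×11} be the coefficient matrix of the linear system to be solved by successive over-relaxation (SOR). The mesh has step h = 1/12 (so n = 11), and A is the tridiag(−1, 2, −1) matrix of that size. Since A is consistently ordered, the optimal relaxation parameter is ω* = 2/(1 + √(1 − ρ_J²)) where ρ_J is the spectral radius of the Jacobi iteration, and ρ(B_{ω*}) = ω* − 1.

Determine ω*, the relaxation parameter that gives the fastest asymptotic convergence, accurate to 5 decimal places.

½·tridiag(1,0,1) at n=11: λ_k = cos(kπ/12); max |λ| at k=1 ⇒ ρ_J = cos(π/12) ≈ 0.96593.
√(1−ρ_J²) simplifies to sin(π/12) = 0.258819.
ω* = 2/(1 + 0.258819) = 2/1.258819 = 1.58879.
ρ_SOR = ω* − 1 ≈ 0.58879.

ω* = 1.58879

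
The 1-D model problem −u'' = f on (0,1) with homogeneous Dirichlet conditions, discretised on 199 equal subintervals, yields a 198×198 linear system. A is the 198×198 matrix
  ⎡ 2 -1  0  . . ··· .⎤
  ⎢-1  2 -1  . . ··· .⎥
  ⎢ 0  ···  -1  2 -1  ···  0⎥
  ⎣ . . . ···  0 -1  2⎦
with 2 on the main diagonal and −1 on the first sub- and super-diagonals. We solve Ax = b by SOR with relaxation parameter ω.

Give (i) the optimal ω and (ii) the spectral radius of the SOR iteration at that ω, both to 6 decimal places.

B_J for the 198×198 system has eigenvalues cos(kπ/199); ρ_J = cos(π/199) = 0.999875.
1 − cos²(π/199) = sin²(π/199) ⇒ √(1−ρ_J²) = sin(π/199) = 0.0157862.
ω* = 2/(1 + 0.0157862) = 2/1.0157862 = 1.968918.
and ρ(B_{ω*}) = 1.968918 − 1 = 0.968918.

ω* = 1.968918, ρ_SOR = 0.968918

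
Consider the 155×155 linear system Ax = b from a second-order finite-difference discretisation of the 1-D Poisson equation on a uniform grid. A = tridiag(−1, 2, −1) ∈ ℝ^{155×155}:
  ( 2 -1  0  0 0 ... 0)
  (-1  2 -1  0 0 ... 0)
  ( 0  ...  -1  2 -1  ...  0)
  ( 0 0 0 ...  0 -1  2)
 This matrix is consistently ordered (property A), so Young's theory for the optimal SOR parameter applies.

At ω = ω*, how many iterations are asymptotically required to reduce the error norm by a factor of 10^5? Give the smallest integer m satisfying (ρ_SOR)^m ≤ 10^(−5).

½·tridiag(1,0,1) at n=155: λ_k = cos(kπ/156); max |λ| at k=1 ⇒ ρ_J = cos(π/156) ≈ 0.9997972.
√(1 − cos²(π/156)) = sin(π/156) ≈ 0.0201371.
Young: ω* = 2/(1+√(1−ρ_J²)) = 2/(1+0.0201371) = 2/1.0201371 = 1.9605208.
and ρ(B_{ω*}) = 1.9605208 − 1 = 0.9605208.
m ≥ 5·ln10 / (−ln 0.9605208) = 285.825; smallest integer m = 286.

m = 286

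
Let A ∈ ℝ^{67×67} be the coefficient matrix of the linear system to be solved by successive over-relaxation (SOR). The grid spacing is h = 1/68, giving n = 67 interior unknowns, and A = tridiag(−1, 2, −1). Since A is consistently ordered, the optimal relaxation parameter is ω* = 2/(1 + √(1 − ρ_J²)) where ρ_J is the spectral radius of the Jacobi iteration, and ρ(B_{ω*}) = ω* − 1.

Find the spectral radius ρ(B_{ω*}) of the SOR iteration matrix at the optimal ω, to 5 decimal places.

ρ_J = max_k |cos(kπ/68)| = cos(π/68) = 0.99893
√(1 − cos²(π/68)) = sin(π/68) ≈ 0.046183.
[ω*] 2 ÷ (1 + 0.046183) = 2 ÷ 1.046183 = 1.91171.
At ω = 1.91171 every |λ(B_ω)| = ω−1, so ρ_SOR = 0.91171.

ρ_SOR = 0.91171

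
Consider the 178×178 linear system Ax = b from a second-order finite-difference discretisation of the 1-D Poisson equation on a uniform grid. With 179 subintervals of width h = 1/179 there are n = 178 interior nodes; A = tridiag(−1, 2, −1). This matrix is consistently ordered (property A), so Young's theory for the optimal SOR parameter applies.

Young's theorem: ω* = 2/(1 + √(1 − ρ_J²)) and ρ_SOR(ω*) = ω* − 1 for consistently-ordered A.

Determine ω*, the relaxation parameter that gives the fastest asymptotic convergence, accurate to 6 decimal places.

spectrum of D⁻¹(L+U) = {cos(kπ/179) : 1≤k≤178}; ρ_J = cos(π/179) = 0.999846.
√(1−ρ_J²) simplifies to sin(π/179) = 0.0175499.
So ω* = 2/1.0175499 = 1.965506 (Young).
ρ_SOR = ω* − 1 = 1.965506 − 1 = 0.965506.

ω* = 1.965506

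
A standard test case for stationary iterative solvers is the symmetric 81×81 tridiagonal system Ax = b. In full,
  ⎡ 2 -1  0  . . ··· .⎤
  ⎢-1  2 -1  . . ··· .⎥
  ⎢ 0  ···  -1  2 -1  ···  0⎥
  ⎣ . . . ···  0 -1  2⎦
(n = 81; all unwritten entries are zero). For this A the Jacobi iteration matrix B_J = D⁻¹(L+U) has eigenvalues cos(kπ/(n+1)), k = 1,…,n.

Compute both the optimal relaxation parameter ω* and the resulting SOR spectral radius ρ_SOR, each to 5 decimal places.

ω* = 1.92622, ρ_SOR = 0.92622

B_J for the 81×81 system has eigenvalues cos(kπ/82); ρ_J = cos(π/82) = 0.99927.
√(1 − cos²(π/82)) = sin(π/82) ≈ 0.038303.
ω* = 2/(1+0.038303) = 1.92622
ρ_SOR = ω* − 1 ≈ 0.92622.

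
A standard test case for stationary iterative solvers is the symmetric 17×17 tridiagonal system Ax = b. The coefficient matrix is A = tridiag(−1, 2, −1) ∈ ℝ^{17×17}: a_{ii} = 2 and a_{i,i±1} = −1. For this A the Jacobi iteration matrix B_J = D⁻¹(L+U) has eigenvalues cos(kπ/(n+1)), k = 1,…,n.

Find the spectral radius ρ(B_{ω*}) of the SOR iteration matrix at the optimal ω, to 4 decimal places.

ρ_SOR = 0.7041

spectrum of D⁻¹(L+U) = {cos(kπ/18) : 1≤k≤17}; ρ_J = cos(π/18) = 0.9848.
√(1−ρ_J²) simplifies to sin(π/18) = 0.17365.
So ω* = 2/1.17365 = 1.7041 (Young).
At ω = 1.7041 every |λ(B_ω)| = ω−1, so ρ_SOR = 0.7041.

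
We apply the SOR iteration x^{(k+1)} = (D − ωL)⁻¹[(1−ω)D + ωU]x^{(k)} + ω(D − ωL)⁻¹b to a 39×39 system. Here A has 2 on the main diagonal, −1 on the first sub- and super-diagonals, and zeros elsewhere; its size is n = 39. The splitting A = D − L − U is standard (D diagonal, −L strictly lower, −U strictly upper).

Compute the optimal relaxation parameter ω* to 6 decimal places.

[ρ_J] n=39: ρ(B_J) = cos(π/(n+1)) = cos(π/40) = 0.996917.
1 − cos²(π/40) = sin²(π/40) ⇒ √(1−ρ_J²) = sin(π/40) = 0.0784591.
ω* = 2/(1+0.0784591) = 1.854498
ρ(B_{ω*}) = ω*−1 = 0.854498

ω* = 1.854498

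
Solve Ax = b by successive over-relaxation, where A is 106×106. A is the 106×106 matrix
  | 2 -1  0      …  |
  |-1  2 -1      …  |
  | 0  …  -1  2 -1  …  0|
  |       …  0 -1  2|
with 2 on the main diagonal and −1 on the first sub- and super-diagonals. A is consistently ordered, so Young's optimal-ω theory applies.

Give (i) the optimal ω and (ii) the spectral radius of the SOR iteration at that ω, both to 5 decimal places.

B_J for the 106×106 system has eigenvalues cos(kπ/107); ρ_J = cos(π/107) = 0.99957.
1 − cos²(π/107) = sin²(π/107) ⇒ √(1−ρ_J²) = sin(π/107) = 0.029356.
Young: ω* = 2/(1+√(1−ρ_J²)) = 2/(1+0.029356) = 2/1.029356 = 1.94296.
ρ_SOR = ω* − 1 = 1.94296 − 1 = 0.94296.

ω* = 1.94296, ρ_SOR = 0.94296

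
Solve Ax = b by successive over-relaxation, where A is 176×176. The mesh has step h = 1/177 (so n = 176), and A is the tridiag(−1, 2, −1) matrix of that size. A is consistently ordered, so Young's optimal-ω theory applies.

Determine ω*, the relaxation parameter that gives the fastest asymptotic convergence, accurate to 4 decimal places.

ω* = 1.9651

½·tridiag(1,0,1) at n=176: λ_k = cos(kπ/177); max |λ| at k=1 ⇒ ρ_J = cos(π/177) ≈ 0.9998.
1 − cos²(π/177) = sin²(π/177) ⇒ √(1−ρ_J²) = sin(π/177) = 0.01775.
[ω*] 2 ÷ (1 + 0.01775) = 2 ÷ 1.01775 = 1.9651.
ρ_SOR = ω* − 1 ≈ 0.9651.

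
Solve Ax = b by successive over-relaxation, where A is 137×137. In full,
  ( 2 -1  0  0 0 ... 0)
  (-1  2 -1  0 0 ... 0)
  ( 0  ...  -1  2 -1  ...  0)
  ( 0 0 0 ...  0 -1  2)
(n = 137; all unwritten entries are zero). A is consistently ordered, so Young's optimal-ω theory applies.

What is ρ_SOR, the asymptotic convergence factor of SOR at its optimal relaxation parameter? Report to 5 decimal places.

ρ_SOR = 0.95549

n=137: λ(B_J) = 1 − λ(A)/2 = cos(kπ/138); k=1 gives ρ_J = 0.99974.
1 − cos²(π/138) = sin²(π/138) ⇒ √(1−ρ_J²) = sin(π/138) = 0.022763.
[ω*] 2 ÷ (1 + 0.022763) = 2 ÷ 1.022763 = 1.95549.
ρ(B_{ω*}) = ω*−1 = 0.95549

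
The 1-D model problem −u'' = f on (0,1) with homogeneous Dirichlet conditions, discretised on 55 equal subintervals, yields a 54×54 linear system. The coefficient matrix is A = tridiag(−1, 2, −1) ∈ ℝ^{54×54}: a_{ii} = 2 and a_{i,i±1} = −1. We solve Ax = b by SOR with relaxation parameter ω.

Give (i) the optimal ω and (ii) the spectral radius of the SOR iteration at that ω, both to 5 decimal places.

ω* = 1.89199, ρ_SOR = 0.89199

spectrum of D⁻¹(L+U) = {cos(kπ/55) : 1≤k≤54}; ρ_J = cos(π/55) = 0.99837.
√(1 − cos²(π/55)) = sin(π/55) ≈ 0.057089.
ω* = 2/(1 + 0.057089) = 2/1.057089 = 1.89199.
and ρ(B_{ω*}) = 1.89199 − 1 = 0.89199.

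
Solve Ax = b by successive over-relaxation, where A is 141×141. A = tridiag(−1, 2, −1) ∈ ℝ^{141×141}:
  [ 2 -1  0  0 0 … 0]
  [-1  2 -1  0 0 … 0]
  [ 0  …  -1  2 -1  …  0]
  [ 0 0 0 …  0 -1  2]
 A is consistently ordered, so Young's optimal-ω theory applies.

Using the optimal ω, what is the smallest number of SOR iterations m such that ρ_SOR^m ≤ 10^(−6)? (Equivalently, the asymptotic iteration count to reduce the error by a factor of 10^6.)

With n=141, ρ(Jacobi) = cos(π/142) = 0.9997553.
√(1−ρ_J²) = |sin(π/142)| = 0.0221221
ω* = 2/(1 + 0.0221221) = 2/1.0221221 = 1.9567134.
ρ_SOR = ω* − 1 = 1.9567134 − 1 = 0.9567134.
ρ_SOR^m ≤ 10^(−6) ⇔ m ≥ 6·ln10/(−ln 0.9567134) = 13.8155/0.0442514 = 312.205; m = ⌈312.205⌉ = 313.

m = 313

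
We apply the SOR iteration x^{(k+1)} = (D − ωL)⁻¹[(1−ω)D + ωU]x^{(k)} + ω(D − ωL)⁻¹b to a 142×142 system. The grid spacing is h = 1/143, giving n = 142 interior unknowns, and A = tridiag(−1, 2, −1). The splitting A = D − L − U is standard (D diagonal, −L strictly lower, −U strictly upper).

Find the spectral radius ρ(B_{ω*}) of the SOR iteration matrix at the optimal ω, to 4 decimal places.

ρ_SOR = 0.9570

[ρ_J] n=142: ρ(B_J) = cos(π/(n+1)) = cos(π/143) = 0.9998.
1 − cos²(π/143) = sin²(π/143) ⇒ √(1−ρ_J²) = sin(π/143) = 0.02197.
[ω*] 2 ÷ (1 + 0.02197) = 2 ÷ 1.02197 = 1.9570.
ρ(B_{ω*}) = ω*−1 = 0.9570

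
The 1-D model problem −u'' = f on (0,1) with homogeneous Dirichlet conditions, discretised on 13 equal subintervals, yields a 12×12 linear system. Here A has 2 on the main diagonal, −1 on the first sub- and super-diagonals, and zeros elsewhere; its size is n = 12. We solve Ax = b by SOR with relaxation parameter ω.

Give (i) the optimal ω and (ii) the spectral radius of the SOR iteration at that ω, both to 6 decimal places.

ω* = 1.613794, ρ_SOR = 0.613794

ρ_J = max_k |cos(kπ/13)| = cos(π/13) = 0.970942
√(1 − cos²(π/13)) = sin(π/13) ≈ 0.2393157.
ω* = 2 / (1 + 0.2393157) = 2 / 1.2393157 ≈ 1.613794.
Hence ρ(B_{ω*}) = 1.613794 − 1 = 0.613794.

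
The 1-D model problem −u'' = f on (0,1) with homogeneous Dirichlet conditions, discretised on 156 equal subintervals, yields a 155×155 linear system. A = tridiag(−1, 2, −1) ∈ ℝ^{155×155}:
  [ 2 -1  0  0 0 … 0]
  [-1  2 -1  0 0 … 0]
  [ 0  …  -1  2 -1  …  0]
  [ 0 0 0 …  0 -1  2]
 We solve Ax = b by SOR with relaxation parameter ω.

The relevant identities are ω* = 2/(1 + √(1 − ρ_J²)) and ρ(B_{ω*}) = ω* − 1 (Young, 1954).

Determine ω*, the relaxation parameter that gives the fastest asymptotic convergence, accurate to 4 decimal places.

ω* = 1.9605

spectrum of D⁻¹(L+U) = {cos(kπ/156) : 1≤k≤155}; ρ_J = cos(π/156) = 0.9998.
1 − cos²(π/156) = sin²(π/156) ⇒ √(1−ρ_J²) = sin(π/156) = 0.02014.
Then 2/(1+√(1−ρ_J²)) = 2/(1+0.02014); ω* = 2/1.02014 = 1.9605.
Hence ρ(B_{ω*}) = 1.9605 − 1 = 0.9605.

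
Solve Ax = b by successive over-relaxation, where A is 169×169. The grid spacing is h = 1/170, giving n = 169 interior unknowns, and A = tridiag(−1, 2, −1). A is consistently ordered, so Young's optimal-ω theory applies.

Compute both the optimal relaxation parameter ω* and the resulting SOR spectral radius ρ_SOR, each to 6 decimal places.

B_J for the 169×169 system has eigenvalues cos(kπ/170); ρ_J = cos(π/170) = 0.999829.
√(1−ρ_J²) simplifies to sin(π/170) = 0.0184789.
[ω*] 2 ÷ (1 + 0.0184789) = 2 ÷ 1.0184789 = 1.963713.
Hence ρ(B_{ω*}) = 1.963713 − 1 = 0.963713.

ω* = 1.963713, ρ_SOR = 0.963713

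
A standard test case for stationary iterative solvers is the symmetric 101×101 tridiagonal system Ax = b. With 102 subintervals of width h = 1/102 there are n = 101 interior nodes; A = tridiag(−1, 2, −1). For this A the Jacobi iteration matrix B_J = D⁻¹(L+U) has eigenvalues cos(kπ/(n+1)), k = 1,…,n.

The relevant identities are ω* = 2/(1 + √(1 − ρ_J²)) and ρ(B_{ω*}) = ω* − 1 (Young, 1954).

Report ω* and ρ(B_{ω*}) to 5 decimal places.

B_J for the 101×101 system has eigenvalues cos(kπ/102); ρ_J = cos(π/102) = 0.99953.
root = sin(π/102) = 0.030795  (since 1−cos² = sin²).
So ω* = 2/1.030795 = 1.94025 (Young).
ρ(B_{ω*}) = ω*−1 = 0.94025

ω* = 1.94025, ρ_SOR = 0.94025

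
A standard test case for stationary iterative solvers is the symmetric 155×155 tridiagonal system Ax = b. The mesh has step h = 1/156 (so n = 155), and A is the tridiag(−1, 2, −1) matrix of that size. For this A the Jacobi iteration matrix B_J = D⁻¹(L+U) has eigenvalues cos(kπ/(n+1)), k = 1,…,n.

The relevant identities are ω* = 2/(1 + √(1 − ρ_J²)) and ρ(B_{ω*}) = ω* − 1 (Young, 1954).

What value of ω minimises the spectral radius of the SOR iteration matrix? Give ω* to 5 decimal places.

ω* = 1.96052

B_J for the 155×155 system has eigenvalues cos(kπ/156); ρ_J = cos(π/156) = 0.99980.
√(1−ρ_J²) = |sin(π/156)| = 0.020137
Young: ω* = 2/(1+√(1−ρ_J²)) = 2/(1+0.020137) = 2/1.020137 = 1.96052.
and ρ(B_{ω*}) = 1.96052 − 1 = 0.96052.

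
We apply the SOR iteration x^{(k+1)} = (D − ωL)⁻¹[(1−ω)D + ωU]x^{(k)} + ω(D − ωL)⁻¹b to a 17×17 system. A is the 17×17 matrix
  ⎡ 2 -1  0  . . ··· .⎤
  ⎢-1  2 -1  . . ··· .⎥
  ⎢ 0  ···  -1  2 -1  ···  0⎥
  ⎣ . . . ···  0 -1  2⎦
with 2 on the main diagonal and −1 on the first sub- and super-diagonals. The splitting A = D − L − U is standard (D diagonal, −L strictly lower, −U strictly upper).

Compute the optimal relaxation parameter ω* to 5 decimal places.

ω* = 1.70409

n=17: λ(B_J) = 1 − λ(A)/2 = cos(kπ/18); k=1 gives ρ_J = 0.98481.
√(1−ρ_J²) = |sin(π/18)| = 0.173648
ω* = 2/(1+0.173648) = 1.70409
Hence ρ(B_{ω*}) = 1.70409 − 1 = 0.70409.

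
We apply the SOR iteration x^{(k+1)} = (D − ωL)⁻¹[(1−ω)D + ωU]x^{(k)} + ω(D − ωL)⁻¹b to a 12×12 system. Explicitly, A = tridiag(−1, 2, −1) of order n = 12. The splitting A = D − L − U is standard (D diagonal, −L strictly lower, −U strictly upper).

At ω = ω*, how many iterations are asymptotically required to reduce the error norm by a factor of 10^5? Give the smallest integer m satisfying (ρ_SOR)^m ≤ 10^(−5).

[ρ_J] n=12: ρ(B_J) = cos(π/(n+1)) = cos(π/13) = 0.9709418.
1 − cos²(π/13) = sin²(π/13) ⇒ √(1−ρ_J²) = sin(π/13) = 0.2393157.
ω* = 2/(1+0.2393157) = 1.6137938
ρ_SOR = ω* − 1 ≈ 0.6137938.
Need (0.6137938)^m ≤ 10^(−5): m ≥ 5·ln10/|ln 0.6137938| = 11.5129/0.488096 = 23.587 ⇒ m = 24.

m = 24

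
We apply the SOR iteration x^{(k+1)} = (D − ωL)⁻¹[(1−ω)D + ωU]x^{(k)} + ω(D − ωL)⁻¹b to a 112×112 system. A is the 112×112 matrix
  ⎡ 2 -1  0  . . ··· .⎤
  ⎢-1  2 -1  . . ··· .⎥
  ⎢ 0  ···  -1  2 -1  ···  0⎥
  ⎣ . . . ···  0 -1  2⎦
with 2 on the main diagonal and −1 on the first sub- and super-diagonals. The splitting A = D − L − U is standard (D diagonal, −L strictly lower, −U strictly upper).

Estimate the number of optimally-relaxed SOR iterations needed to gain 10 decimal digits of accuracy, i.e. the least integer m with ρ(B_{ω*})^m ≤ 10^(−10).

[ρ_J] n=112: ρ(B_J) = cos(π/(n+1)) = cos(π/113) = 0.9996136.
√(1 − cos²(π/113)) = sin(π/113) ≈ 0.0277981.
ω* = 2 / (1 + 0.0277981) = 2 / 1.0277981 ≈ 1.9459075.
ρ(B_{ω*}) = ω*−1 = 0.9459075
m ≥ 10·ln10 / (−ln 0.9459075) = 414.057; smallest integer m = 415.

m = 415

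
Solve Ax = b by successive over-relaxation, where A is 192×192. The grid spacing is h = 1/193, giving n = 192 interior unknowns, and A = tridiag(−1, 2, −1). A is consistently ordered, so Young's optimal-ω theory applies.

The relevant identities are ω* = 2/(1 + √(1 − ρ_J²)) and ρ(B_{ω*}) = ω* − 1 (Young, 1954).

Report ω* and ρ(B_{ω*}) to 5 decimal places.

ω* = 1.96797, ρ_SOR = 0.96797

[ρ_J] n=192: ρ(B_J) = cos(π/(n+1)) = cos(π/193) = 0.99987.
√(1−ρ_J²) simplifies to sin(π/193) = 0.016277.
So ω* = 2/1.016277 = 1.96797 (Young).
ρ_SOR = ω* − 1 = 1.96797 − 1 = 0.96797.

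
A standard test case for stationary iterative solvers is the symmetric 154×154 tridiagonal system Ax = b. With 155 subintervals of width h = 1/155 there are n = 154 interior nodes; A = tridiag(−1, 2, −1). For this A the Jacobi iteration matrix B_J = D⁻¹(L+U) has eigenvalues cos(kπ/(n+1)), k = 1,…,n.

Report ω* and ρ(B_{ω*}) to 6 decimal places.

ω* = 1.960271, ρ_SOR = 0.960271

spectrum of D⁻¹(L+U) = {cos(kπ/155) : 1≤k≤154}; ρ_J = cos(π/155) = 0.999795.
√(1−ρ_J²) simplifies to sin(π/155) = 0.0202670.
ω* = 2 / (1 + 0.0202670) = 2 / 1.0202670 ≈ 1.960271.
and ρ(B_{ω*}) = 1.960271 − 1 = 0.960271.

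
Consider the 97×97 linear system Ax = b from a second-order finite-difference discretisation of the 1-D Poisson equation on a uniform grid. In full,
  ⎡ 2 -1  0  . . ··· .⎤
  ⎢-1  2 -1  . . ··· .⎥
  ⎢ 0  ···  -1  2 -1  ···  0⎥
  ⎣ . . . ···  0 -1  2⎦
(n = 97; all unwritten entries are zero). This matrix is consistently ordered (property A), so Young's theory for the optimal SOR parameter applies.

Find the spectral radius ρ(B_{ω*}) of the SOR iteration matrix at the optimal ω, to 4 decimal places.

spectrum of D⁻¹(L+U) = {cos(kπ/98) : 1≤k≤97}; ρ_J = cos(π/98) = 0.9995.
√(1−ρ_J²) = |sin(π/98)| = 0.03205
So ω* = 2/1.03205 = 1.9379 (Young).
At ω = 1.9379 every |λ(B_ω)| = ω−1, so ρ_SOR = 0.9379.

ρ_SOR = 0.9379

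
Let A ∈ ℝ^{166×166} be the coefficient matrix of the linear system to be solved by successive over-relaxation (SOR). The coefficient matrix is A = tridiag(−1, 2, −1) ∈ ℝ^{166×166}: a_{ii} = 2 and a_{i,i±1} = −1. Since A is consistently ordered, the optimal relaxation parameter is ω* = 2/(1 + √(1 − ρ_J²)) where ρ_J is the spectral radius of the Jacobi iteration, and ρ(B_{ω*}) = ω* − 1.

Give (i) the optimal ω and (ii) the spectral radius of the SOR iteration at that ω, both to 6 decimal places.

ω* = 1.963073, ρ_SOR = 0.963073

B_J for the 166×166 system has eigenvalues cos(kπ/167); ρ_J = cos(π/167) = 0.999823.
√(1 − cos²(π/167)) = sin(π/167) ≈ 0.0188108.
ω* = 2/(1 + 0.0188108) = 2/1.0188108 = 1.963073.
and ρ(B_{ω*}) = 1.963073 − 1 = 0.963073.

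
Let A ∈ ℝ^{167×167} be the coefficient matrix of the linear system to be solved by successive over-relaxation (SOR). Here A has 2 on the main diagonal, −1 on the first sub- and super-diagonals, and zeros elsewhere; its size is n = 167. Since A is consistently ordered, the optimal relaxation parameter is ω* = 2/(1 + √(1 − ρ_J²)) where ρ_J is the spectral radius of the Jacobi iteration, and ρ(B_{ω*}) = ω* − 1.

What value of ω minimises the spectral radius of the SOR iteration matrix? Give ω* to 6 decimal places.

ω* = 1.963289

spectrum of D⁻¹(L+U) = {cos(kπ/168) : 1≤k≤167}; ρ_J = cos(π/168) = 0.999825.
root = sin(π/168) = 0.0186989  (since 1−cos² = sin²).
ω* = 2/(1+0.0186989) = 1.963289
At ω = 1.963289 every |λ(B_ω)| = ω−1, so ρ_SOR = 0.963289.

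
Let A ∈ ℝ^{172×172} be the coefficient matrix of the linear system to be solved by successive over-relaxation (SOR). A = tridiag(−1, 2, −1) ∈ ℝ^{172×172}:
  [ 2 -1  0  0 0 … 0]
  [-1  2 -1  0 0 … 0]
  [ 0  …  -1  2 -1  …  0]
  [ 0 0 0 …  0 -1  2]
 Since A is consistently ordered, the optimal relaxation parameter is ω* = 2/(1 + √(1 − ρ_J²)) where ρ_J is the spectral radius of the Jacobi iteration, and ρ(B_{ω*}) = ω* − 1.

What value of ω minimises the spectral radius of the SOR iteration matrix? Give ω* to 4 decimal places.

B_J for the 172×172 system has eigenvalues cos(kπ/173); ρ_J = cos(π/173) = 0.9998.
√(1−ρ_J²) = |sin(π/173)| = 0.01816
Then 2/(1+√(1−ρ_J²)) = 2/(1+0.01816); ω* = 2/1.01816 = 1.9643.
Hence ρ(B_{ω*}) = 1.9643 − 1 = 0.9643.

ω* = 1.9643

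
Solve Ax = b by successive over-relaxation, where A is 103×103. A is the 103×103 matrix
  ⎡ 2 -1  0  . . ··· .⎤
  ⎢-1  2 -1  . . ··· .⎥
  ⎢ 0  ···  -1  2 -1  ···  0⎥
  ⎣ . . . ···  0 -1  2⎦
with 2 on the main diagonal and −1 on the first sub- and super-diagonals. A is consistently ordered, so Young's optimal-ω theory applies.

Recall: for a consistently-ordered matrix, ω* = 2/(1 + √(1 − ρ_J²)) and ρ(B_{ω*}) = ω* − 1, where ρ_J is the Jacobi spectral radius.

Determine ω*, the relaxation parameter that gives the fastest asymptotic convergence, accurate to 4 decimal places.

ω* = 1.9414

n=103: λ(B_J) = 1 − λ(A)/2 = cos(kπ/104); k=1 gives ρ_J = 0.9995.
√(1−ρ_J²) simplifies to sin(π/104) = 0.03020.
ω* = 2 / (1 + 0.03020) = 2 / 1.03020 ≈ 1.9414.
Hence ρ(B_{ω*}) = 1.9414 − 1 = 0.9414.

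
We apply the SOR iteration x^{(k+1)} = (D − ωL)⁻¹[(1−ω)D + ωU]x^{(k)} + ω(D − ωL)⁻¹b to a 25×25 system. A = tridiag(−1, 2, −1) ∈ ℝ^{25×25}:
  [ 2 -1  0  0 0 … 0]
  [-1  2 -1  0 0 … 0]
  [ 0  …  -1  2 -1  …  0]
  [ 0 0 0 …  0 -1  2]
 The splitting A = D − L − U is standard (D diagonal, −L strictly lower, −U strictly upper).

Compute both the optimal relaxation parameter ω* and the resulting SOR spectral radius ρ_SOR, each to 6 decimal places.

ω* = 1.784859, ρ_SOR = 0.784859

B_J for the 25×25 system has eigenvalues cos(kπ/26); ρ_J = cos(π/26) = 0.992709.
root = sin(π/26) = 0.1205367  (since 1−cos² = sin²).
[ω*] 2 ÷ (1 + 0.1205367) = 2 ÷ 1.1205367 = 1.784859.
and ρ(B_{ω*}) = 1.784859 − 1 = 0.784859.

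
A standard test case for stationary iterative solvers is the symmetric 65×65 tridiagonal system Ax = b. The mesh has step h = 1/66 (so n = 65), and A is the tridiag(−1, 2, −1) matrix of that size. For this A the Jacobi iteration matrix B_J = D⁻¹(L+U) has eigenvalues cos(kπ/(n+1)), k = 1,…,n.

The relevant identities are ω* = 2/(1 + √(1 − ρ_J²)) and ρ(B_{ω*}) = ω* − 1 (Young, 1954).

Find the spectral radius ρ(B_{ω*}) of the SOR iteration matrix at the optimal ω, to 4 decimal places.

ρ_SOR = 0.9092

½·tridiag(1,0,1) at n=65: λ_k = cos(kπ/66); max |λ| at k=1 ⇒ ρ_J = cos(π/66) ≈ 0.9989.
root = sin(π/66) = 0.04758  (since 1−cos² = sin²).
ω* = 2 / (1 + 0.04758) = 2 / 1.04758 ≈ 1.9092.
ρ(B_{ω*}) = ω*−1 = 0.9092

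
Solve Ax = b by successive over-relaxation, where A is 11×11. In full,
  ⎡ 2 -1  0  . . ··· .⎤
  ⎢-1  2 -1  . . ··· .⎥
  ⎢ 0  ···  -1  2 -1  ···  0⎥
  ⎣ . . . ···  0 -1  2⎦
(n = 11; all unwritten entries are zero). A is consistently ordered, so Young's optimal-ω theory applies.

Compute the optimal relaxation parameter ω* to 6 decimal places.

ρ_J = max_k |cos(kπ/12)| = cos(π/12) = 0.965926
√(1 − cos²(π/12)) = sin(π/12) ≈ 0.2588190.
[ω*] 2 ÷ (1 + 0.2588190) = 2 ÷ 1.2588190 = 1.588791.
Hence ρ(B_{ω*}) = 1.588791 − 1 = 0.588791.

ω* = 1.588791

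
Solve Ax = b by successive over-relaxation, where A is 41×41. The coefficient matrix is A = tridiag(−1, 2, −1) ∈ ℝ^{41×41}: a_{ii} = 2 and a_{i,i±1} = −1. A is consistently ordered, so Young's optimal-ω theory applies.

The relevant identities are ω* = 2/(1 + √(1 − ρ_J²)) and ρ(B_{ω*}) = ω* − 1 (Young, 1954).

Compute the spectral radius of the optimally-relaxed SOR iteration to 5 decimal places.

spectrum of D⁻¹(L+U) = {cos(kπ/42) : 1≤k≤41}; ρ_J = cos(π/42) = 0.99720.
1 − cos²(π/42) = sin²(π/42) ⇒ √(1−ρ_J²) = sin(π/42) = 0.074730.
ω* = 2/(1 + 0.074730) = 2/1.074730 = 1.86093.
[ρ_SOR] ω* − 1 = 0.86093.

ρ_SOR = 0.86093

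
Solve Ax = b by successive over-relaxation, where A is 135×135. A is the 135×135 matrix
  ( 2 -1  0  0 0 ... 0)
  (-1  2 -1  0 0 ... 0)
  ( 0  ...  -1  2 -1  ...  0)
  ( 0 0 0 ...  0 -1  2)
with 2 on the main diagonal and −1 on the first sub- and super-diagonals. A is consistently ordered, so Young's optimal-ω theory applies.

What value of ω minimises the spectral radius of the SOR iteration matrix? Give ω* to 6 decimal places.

ω* = 1.954847

½·tridiag(1,0,1) at n=135: λ_k = cos(kπ/136); max |λ| at k=1 ⇒ ρ_J = cos(π/136) ≈ 0.999733.
1 − cos²(π/136) = sin²(π/136) ⇒ √(1−ρ_J²) = sin(π/136) = 0.0230979.
ω* = 2 / (1 + 0.0230979) = 2 / 1.0230979 ≈ 1.954847.
[ρ_SOR] ω* − 1 = 0.954847.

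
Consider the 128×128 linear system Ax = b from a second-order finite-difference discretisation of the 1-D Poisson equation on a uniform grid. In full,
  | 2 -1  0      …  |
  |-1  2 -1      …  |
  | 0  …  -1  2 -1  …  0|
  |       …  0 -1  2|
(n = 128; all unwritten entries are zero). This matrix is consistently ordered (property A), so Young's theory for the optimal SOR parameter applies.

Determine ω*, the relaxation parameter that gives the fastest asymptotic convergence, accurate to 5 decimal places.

½·tridiag(1,0,1) at n=128: λ_k = cos(kπ/129); max |λ| at k=1 ⇒ ρ_J = cos(π/129) ≈ 0.99970.
√(1−ρ_J²) simplifies to sin(π/129) = 0.024351.
So ω* = 2/1.024351 = 1.95246 (Young).
[ρ_SOR] ω* − 1 = 0.95246.

ω* = 1.95246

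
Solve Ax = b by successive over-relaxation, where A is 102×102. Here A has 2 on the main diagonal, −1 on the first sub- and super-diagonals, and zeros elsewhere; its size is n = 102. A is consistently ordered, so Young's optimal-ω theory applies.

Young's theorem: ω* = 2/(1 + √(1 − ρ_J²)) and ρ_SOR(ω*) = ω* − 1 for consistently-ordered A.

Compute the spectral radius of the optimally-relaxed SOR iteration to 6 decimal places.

ρ_SOR = 0.940813

[ρ_J] n=102: ρ(B_J) = cos(π/(n+1)) = cos(π/103) = 0.999535.
√(1 − cos²(π/103)) = sin(π/103) ≈ 0.0304962.
Then 2/(1+√(1−ρ_J²)) = 2/(1+0.0304962); ω* = 2/1.0304962 = 1.940813.
[ρ_SOR] ω* − 1 = 0.940813.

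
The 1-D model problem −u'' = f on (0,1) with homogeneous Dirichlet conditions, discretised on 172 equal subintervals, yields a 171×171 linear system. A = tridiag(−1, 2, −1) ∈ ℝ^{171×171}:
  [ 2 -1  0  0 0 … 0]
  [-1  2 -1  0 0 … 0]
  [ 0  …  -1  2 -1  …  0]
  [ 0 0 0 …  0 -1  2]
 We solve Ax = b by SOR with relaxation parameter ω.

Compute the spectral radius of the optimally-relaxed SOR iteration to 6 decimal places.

ρ_SOR = 0.964127

ρ_J = max_k |cos(kπ/172)| = cos(π/172) = 0.999833
√(1 − cos²(π/172)) = sin(π/172) ≈ 0.0182641.
Young: ω* = 2/(1+√(1−ρ_J²)) = 2/(1+0.0182641) = 2/1.0182641 = 1.964127.
Hence ρ(B_{ω*}) = 1.964127 − 1 = 0.964127.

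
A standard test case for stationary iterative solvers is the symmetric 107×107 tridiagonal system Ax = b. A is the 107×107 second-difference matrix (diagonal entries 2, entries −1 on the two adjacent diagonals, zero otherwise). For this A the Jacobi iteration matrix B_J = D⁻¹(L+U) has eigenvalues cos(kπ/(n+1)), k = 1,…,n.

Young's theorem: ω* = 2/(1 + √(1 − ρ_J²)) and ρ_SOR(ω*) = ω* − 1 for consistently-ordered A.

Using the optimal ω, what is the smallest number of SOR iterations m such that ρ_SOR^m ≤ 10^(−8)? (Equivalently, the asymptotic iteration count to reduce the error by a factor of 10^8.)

m = 317

spectrum of D⁻¹(L+U) = {cos(kπ/108) : 1≤k≤107}; ρ_J = cos(π/108) = 0.9995770.
√(1 − cos²(π/108)) = sin(π/108) ≈ 0.0290847.
ω* = 2/(1+0.0290847) = 1.9434746
ρ(B_{ω*}) = ω*−1 = 0.9434746
For 8 digits: m = 8·ln10 / (−ln 0.9434746) = 18.4207/0.0581858 = 316.584; round up → m = 317.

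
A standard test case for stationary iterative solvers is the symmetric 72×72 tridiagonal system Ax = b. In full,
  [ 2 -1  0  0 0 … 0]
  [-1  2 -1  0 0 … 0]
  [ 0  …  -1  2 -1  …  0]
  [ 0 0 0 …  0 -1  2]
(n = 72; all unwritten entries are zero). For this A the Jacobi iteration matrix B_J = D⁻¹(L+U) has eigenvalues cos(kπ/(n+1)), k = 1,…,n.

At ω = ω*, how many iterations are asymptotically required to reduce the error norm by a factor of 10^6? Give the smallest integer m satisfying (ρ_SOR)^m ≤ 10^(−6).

n=72: λ(B_J) = 1 − λ(A)/2 = cos(kπ/73); k=1 gives ρ_J = 0.9990741.
1 − cos²(π/73) = sin²(π/73) ⇒ √(1−ρ_J²) = sin(π/73) = 0.0430222.
ω* = 2/(1 + 0.0430222) = 2/1.0430222 = 1.9175047.
At ω = 1.9175047 every |λ(B_ω)| = ω−1, so ρ_SOR = 0.9175047.
Need (0.9175047)^m ≤ 10^(−6): m ≥ 6·ln10/|ln 0.9175047| = 13.8155/0.0860976 = 160.463 ⇒ m = 161.

m = 161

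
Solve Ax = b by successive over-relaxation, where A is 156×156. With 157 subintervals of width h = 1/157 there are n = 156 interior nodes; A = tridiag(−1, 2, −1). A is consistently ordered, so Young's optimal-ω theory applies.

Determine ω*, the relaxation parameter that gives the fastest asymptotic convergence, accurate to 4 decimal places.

ω* = 1.9608

ρ_J = max_k |cos(kπ/157)| = cos(π/157) = 0.9998
1 − cos²(π/157) = sin²(π/157) ⇒ √(1−ρ_J²) = sin(π/157) = 0.02001.
[ω*] 2 ÷ (1 + 0.02001) = 2 ÷ 1.02001 = 1.9608.
Hence ρ(B_{ω*}) = 1.9608 − 1 = 0.9608.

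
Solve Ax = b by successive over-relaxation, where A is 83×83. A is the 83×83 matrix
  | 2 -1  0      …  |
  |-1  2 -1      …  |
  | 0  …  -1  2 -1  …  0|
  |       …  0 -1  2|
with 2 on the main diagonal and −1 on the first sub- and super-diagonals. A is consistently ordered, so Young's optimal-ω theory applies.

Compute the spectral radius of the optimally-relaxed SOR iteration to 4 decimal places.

ρ_SOR = 0.9279

n=83: λ(B_J) = 1 − λ(A)/2 = cos(kπ/84); k=1 gives ρ_J = 0.9993.
root = sin(π/84) = 0.03739  (since 1−cos² = sin²).
ω* = 2/(1 + 0.03739) = 2/1.03739 = 1.9279.
[ρ_SOR] ω* − 1 = 0.9279.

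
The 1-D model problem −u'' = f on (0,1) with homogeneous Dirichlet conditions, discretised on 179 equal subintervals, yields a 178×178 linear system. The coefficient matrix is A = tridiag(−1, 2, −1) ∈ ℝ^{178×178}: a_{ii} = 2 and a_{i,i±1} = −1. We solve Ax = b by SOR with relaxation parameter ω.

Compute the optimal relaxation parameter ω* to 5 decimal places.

ω* = 1.96551

[ρ_J] n=178: ρ(B_J) = cos(π/(n+1)) = cos(π/179) = 0.99985.
√(1−ρ_J²) = |sin(π/179)| = 0.017550
ω* = 2/(1 + 0.017550) = 2/1.017550 = 1.96551.
ρ_SOR = ω* − 1 ≈ 0.96551.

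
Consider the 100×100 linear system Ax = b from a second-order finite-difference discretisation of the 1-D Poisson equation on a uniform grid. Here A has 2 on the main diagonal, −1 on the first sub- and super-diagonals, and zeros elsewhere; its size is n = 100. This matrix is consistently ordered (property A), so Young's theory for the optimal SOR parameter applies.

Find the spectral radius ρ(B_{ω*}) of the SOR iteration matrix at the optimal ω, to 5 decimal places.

[ρ_J] n=100: ρ(B_J) = cos(π/(n+1)) = cos(π/101) = 0.99952.
√(1 − cos²(π/101)) = sin(π/101) ≈ 0.031100.
[ω*] 2 ÷ (1 + 0.031100) = 2 ÷ 1.031100 = 1.93968.
ρ(B_{ω*}) = ω*−1 = 0.93968

ρ_SOR = 0.93968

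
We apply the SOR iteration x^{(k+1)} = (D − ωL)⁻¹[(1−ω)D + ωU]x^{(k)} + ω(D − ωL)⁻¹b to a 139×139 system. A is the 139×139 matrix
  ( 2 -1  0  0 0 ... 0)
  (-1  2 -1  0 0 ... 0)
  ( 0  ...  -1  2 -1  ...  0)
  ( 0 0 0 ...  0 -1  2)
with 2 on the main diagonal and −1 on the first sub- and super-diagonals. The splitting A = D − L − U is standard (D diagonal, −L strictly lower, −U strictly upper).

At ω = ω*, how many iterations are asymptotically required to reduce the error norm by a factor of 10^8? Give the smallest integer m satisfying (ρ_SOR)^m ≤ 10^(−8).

B_J for the 139×139 system has eigenvalues cos(kπ/140); ρ_J = cos(π/140) = 0.9997482.
root = sin(π/140) = 0.0224381  (since 1−cos² = sin²).
ω* = 2/(1+0.0224381) = 1.9561086
[ρ_SOR] ω* − 1 = 0.9561086.
m ≥ 8·ln10 / (−ln 0.9561086) = 410.409; smallest integer m = 411.

m = 411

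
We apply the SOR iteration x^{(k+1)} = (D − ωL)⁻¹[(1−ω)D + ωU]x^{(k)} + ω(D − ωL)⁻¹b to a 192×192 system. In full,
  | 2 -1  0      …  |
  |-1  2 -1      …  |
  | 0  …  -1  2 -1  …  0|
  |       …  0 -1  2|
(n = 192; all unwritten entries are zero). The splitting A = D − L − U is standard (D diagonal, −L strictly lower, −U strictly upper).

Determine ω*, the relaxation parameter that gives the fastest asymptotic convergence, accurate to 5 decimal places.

½·tridiag(1,0,1) at n=192: λ_k = cos(kπ/193); max |λ| at k=1 ⇒ ρ_J = cos(π/193) ≈ 0.99987.
√(1−ρ_J²) simplifies to sin(π/193) = 0.016277.
So ω* = 2/1.016277 = 1.96797 (Young).
ρ_SOR = ω* − 1 ≈ 0.96797.

ω* = 1.96797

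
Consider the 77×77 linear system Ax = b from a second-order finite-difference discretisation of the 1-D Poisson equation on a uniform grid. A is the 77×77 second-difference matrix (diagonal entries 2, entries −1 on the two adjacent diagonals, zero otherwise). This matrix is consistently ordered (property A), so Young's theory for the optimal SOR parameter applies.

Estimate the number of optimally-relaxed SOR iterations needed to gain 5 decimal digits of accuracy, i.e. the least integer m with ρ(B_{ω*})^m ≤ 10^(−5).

ρ_J = max_k |cos(kπ/78)| = cos(π/78) = 0.9991890
√(1−ρ_J²) simplifies to sin(π/78) = 0.0402659.
ω* = 2/(1 + 0.0402659) = 2/1.0402659 = 1.9225854.
and ρ(B_{ω*}) = 1.9225854 − 1 = 0.9225854.
ρ_SOR^m ≤ 10^(−5) ⇔ m ≥ 5·ln10/(−ln 0.9225854) = 11.5129/0.0805753 = 142.884; m = ⌈142.884⌉ = 143.

m = 143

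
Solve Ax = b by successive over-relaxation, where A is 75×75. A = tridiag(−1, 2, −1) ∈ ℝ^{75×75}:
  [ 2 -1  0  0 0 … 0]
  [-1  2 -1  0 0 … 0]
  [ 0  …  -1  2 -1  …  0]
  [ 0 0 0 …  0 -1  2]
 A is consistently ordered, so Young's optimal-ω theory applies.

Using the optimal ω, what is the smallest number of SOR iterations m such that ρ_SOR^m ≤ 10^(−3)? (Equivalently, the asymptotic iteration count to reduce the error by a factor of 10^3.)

½·tridiag(1,0,1) at n=75: λ_k = cos(kπ/76); max |λ| at k=1 ⇒ ρ_J = cos(π/76) ≈ 0.9991458.
1 − cos²(π/76) = sin²(π/76) ⇒ √(1−ρ_J²) = sin(π/76) = 0.0413250.
[ω*] 2 ÷ (1 + 0.0413250) = 2 ÷ 1.0413250 = 1.9206300.
[ρ_SOR] ω* − 1 = 0.9206300.
m ≥ 3·ln10 / (−ln 0.9206300) = 83.531; smallest integer m = 84.

m = 84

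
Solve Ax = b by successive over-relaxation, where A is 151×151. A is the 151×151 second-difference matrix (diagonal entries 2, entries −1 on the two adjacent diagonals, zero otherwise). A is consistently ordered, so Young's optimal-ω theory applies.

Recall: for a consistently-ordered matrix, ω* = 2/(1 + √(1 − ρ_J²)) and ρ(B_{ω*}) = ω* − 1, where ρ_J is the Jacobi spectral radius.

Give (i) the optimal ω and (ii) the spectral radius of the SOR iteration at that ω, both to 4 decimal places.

n=151: λ(B_J) = 1 − λ(A)/2 = cos(kπ/152); k=1 gives ρ_J = 0.9998.
1 − cos²(π/152) = sin²(π/152) ⇒ √(1−ρ_J²) = sin(π/152) = 0.02067.
ω* = 2 / (1 + 0.02067) = 2 / 1.02067 ≈ 1.9595.
[ρ_SOR] ω* − 1 = 0.9595.

ω* = 1.9595, ρ_SOR = 0.9595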